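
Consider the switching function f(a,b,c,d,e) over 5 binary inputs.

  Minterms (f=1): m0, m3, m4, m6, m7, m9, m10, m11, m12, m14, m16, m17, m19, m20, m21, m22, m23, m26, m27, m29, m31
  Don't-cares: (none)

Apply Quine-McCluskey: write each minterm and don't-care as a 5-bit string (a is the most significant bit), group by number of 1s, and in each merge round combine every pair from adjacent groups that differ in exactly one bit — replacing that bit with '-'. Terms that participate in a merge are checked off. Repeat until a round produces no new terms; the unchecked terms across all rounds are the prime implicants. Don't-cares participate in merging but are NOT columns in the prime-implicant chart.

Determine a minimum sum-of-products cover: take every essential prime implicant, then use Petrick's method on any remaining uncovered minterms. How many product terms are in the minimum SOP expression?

size-2^0 implicants → 00000(✓)  00011(✓)  00100(✓)  00110(✓)  00111(✓)  01001(✓)  01010(✓)  01011(✓)  01100(✓)  01110(✓)  10000(✓)  10001(✓)  10011(✓)  10100(✓)  10101(✓)  10110(✓)  10111(✓)  11010(✓)  11011(✓)  11101(✓)  11111(✓)
size-2^1 implicants → -0000(✓)  -0011(✓)  -0100(✓)  -0110(✓)  -0111(✓)  -1010(✓)  -1011(✓)  0-011(✓)  0-100(✓)  0-110(✓)  00-00(✓)  00-11(✓)  001-0(✓)  0011-(✓)  01-10  010-1  0101-(✓)  011-0(✓)  1-011(✓)  1-101(✓)  1-111(✓)  10-00(✓)  10-01(✓)  10-11(✓)  100-1(✓)  1000-(✓)  101-0(✓)  101-1(✓)  1010-(✓)  1011-(✓)  11-11(✓)  1101-(✓)  111-1(✓)
size-2^2 implicants → --011  -0-00  -0-11  -01-0  -011-  -101-  0-1-0  1--11  1-1-1  10--1  10-0-  101--
Unchecked terms (primes): --011, -0-00, -0-11, -01-0, -011-, -101-, 0-1-0, 01-10, 010-1, 1--11, 1-1-1, 10--1, 10-0-, 101--
Minterm coverage:
  m0 ⊆ -0-00 [E]
  m3 ⊆ --011,-0-11
  m4 ⊆ -0-00,-01-0,0-1-0
  m6 ⊆ -01-0,-011-,0-1-0
  m7 ⊆ -0-11,-011-
  m9 ⊆ 010-1 [E]
  m10 ⊆ -101-,01-10
  m11 ⊆ --011,-101-,010-1
  m12 ⊆ 0-1-0 [E]
  m14 ⊆ 0-1-0,01-10
  m16 ⊆ -0-00,10-0-
  m17 ⊆ 10--1,10-0-
  m19 ⊆ --011,-0-11,1--11,10--1
  m20 ⊆ -0-00,-01-0,10-0-,101--
  m21 ⊆ 1-1-1,10--1,10-0-,101--
  m22 ⊆ -01-0,-011-,101--
  m23 ⊆ -0-11,-011-,1--11,1-1-1,10--1,101--
  m26 ⊆ -101- [E]
  m27 ⊆ --011,-101-,1--11
  m29 ⊆ 1-1-1 [E]
  m31 ⊆ 1--11,1-1-1
E = {-0-00, -101-, 0-1-0, 010-1, 1-1-1}
Petrick residual → --011, -011-, 10--1
Cover = c'de + b'd'e' + b'cd + bc'd + a'ce' + a'bc'e + ace + ab'e  |cover|=8

8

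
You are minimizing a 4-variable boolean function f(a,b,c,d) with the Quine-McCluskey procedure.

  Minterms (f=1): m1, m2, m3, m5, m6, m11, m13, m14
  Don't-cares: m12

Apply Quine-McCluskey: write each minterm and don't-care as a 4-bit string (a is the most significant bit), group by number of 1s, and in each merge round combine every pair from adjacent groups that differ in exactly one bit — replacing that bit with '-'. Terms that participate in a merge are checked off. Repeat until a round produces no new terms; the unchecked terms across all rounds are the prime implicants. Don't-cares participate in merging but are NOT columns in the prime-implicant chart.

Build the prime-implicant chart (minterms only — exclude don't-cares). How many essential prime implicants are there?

Round 0: 0001✓ 0010✓ 0011✓ 0101✓ 0110✓ 1011✓ 1100✓ 1101✓ 1110✓
Round 1: -011 -101 -110 0-01 0-10 00-1 001- 11-0 110-
PIs = {-011, -101, -110, 0-01, 0-10, 00-1, 001-, 11-0, 110-}
Coverage chart:
  m1: 0-01,00-1
  m2: 0-10,001-
  m3: -011,00-1,001-
  m5: -101,0-01
  m6: -110,0-10
  m11: -011 ←essential
  m13: -101,110-
  m14: -110,11-0
Essential: -011

1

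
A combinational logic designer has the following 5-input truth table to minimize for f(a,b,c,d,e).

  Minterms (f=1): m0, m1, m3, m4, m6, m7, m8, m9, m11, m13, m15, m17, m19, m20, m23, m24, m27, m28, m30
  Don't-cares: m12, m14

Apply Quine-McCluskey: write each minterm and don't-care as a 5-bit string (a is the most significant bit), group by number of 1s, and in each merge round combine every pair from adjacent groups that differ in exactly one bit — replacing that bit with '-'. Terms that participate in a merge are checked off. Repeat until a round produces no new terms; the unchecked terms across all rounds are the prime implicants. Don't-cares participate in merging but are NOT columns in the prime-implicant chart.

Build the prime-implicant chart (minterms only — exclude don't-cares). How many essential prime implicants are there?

6

Round 0: 00000✓ 00001✓ 00011✓ 00100✓ 00110✓ 00111✓ 01000✓ 01001✓ 01011✓ 01100✓ 01101✓ 01110✓ 01111✓ 10001✓ 10011✓ 10100✓ 10111✓ 11000✓ 11011✓ 11100✓ 11110✓
Round 1: -0001✓ -0011✓ -0100✓ -0111✓ -1000✓ -1011✓ -1100✓ -1110✓ 0-000✓ 0-001✓ 0-011✓ 0-100✓ 0-110✓ 0-111✓ 00-00✓ 00-11✓ 000-1✓ 0000-✓ 001-0✓ 0011-✓ 01-00✓ 01-01✓ 01-11✓ 010-1✓ 0100-✓ 011-0✓ 011-1✓ 0110-✓ 0111-✓ 1-011✓ 1-100✓ 10-11✓ 100-1✓ 11-00✓ 111-0✓
Round 2: --011 --100 -0-11 -00-1 -1-00 -11-0 0--00 0--11 0-0-1 0-00- 0-1-0 0-11- 01--1 01-0- 011--
PIs = {--011, --100, -0-11, -00-1, -1-00, -11-0, 0--00, 0--11, 0-0-1, 0-00-, 0-1-0, 0-11-, 01--1, 01-0-, 011--}
Coverage chart:
  m0: 0--00,0-00-
  m1: -00-1,0-0-1,0-00-
  m3: --011,-0-11,-00-1,0--11,0-0-1
  m4: --100,0--00,0-1-0
  m6: 0-1-0,0-11-
  m7: -0-11,0--11,0-11-
  m8: -1-00,0--00,0-00-,01-0-
  m9: 0-0-1,0-00-,01--1,01-0-
  m11: --011,0--11,0-0-1,01--1
  m13: 01--1,01-0-,011--
  m15: 0--11,0-11-,01--1,011--
  m17: -00-1 ←essential
  m19: --011,-0-11,-00-1
  m20: --100 ←essential
  m23: -0-11 ←essential
  m24: -1-00 ←essential
  m27: --011 ←essential
  m28: --100,-1-00,-11-0
  m30: -11-0 ←essential
Essential: --011, --100, -0-11, -00-1, -1-00, -11-0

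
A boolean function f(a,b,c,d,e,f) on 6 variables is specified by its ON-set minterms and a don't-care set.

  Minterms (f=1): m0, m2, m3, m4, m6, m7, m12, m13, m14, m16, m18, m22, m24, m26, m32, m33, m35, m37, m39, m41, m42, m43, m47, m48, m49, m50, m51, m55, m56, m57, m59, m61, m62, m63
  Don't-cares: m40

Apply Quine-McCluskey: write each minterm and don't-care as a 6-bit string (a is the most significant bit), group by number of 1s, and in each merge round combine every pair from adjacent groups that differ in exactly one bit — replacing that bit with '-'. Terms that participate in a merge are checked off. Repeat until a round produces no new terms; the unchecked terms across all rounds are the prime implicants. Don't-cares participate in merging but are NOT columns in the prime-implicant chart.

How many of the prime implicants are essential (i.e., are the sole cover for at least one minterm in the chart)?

[col 0] 000000*, 000010*, 000011*, 000100*, 000110*, 000111*, 001100*, 001101*, 001110*, 010000*, 010010*, 010110*, 011000*, 011010*, 100000*, 100001*, 100011*, 100101*, 100111*, 101000*, 101001*, 101010*, 101011*, 101111*, 110000*, 110001*, 110010*, 110011*, 110111*, 111000*, 111001*, 111011*, 111101*, 111110*, 111111*
[col 1] -00000*, -00011*, -00111*, -10000*, -10010*, -11000*, 0-0000*, 0-0010*, 0-0110*, 00-100*, 00-110*, 000-00*, 000-10*, 000-11*, 0000-0*, 00001-*, 0001-0*, 00011-*, 0011-0*, 00110-, 01-000*, 01-010*, 010-10*, 0100-0*, 0110-0*, 1-0000*, 1-0001*, 1-0011*, 1-0111*, 1-1000*, 1-1001*, 1-1011*, 1-1111*, 10-000*, 10-001*, 10-011*, 10-111*, 100-01*, 100-11*, 1000-1*, 10000-*, 1001-1*, 101-11*, 1010-0*, 1010-1*, 10100-*, 10101-*, 11-000*, 11-001*, 11-011*, 11-111*, 110-11*, 1100-0*, 1100-1*, 11000-*, 11001-*, 111-01*, 111-11*, 1110-1*, 11100-*, 1111-1*, 11111-
[col 2] --0000, -00-11, -1-000, -100-0, 0-0-10, 0-00-0, 00-1-0, 000--0, 000-1-, 01-0-0, 1--000*, 1--001*, 1--011*, 1--111*, 1-0-11*, 1-00-1*, 1-000-*, 1-1-11*, 1-10-1*, 1-100-*, 10--11*, 10-0-1*, 10-00-*, 100--1, 1010--, 11--11*, 11-0-1*, 11-00-*, 1100--, 111--1
[col 3] 1---11, 1--0-1, 1--00-
Prime implicants: --0000, -00-11, -1-000, -100-0, 0-0-10, 0-00-0, 00-1-0, 000--0, 000-1-, 00110-, 01-0-0, 1---11, 1--0-1, 1--00-, 100--1, 1010--, 1100--, 111--1, 11111-
PI chart (minterm → PIs covering it):
  0 | --0000,0-00-0,000--0
  2 | 0-0-10,0-00-0,000--0,000-1-
  3 | -00-11,000-1-
  4 | 00-1-0,000--0
  6 | 0-0-10,00-1-0,000--0,000-1-
  7 | -00-11,000-1-
  12 | 00-1-0,00110-
  13 | 00110-  (sole → essential)
  14 | 00-1-0  (sole → essential)
  16 | --0000,-1-000,-100-0,0-00-0,01-0-0
  18 | -100-0,0-0-10,0-00-0,01-0-0
  22 | 0-0-10  (sole → essential)
  24 | -1-000,01-0-0
  26 | 01-0-0  (sole → essential)
  32 | --0000,1--00-
  33 | 1--0-1,1--00-,100--1
  35 | -00-11,1---11,1--0-1,100--1
  37 | 100--1  (sole → essential)
  39 | -00-11,1---11,100--1
  41 | 1--0-1,1--00-,1010--
  42 | 1010--  (sole → essential)
  43 | 1---11,1--0-1,1010--
  47 | 1---11  (sole → essential)
  48 | --0000,-1-000,-100-0,1--00-,1100--
  49 | 1--0-1,1--00-,1100--
  50 | -100-0,1100--
  51 | 1---11,1--0-1,1100--
  55 | 1---11  (sole → essential)
  56 | -1-000,1--00-
  57 | 1--0-1,1--00-,111--1
  59 | 1---11,1--0-1,111--1
  61 | 111--1  (sole → essential)
  62 | 11111-  (sole → essential)
  63 | 1---11,111--1,11111-
Essential prime implicants: 0-0-10, 00-1-0, 00110-, 01-0-0, 1---11, 100--1, 1010--, 111--1, 11111-

9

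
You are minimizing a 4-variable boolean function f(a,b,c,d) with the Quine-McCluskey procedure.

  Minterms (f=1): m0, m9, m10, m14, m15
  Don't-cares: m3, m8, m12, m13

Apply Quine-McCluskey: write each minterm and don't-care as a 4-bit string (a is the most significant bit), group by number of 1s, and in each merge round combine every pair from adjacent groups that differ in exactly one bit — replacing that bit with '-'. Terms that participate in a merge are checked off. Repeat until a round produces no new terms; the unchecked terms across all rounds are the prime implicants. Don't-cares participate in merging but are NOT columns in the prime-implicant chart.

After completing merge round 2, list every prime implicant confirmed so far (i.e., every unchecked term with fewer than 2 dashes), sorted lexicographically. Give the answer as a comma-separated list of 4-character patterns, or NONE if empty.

Round 0: 0000✓ 0011 1000✓ 1001✓ 1010✓ 1100✓ 1101✓ 1110✓ 1111✓
Round 1: -000 1-00✓ 1-01✓ 1-10✓ 10-0✓ 100-✓ 11-0✓ 11-1✓ 110-✓ 111-✓
Round 2: 1--0 1-0- 11--
PIs = {-000, 0011, 1--0, 1-0-, 11--}

-000, 0011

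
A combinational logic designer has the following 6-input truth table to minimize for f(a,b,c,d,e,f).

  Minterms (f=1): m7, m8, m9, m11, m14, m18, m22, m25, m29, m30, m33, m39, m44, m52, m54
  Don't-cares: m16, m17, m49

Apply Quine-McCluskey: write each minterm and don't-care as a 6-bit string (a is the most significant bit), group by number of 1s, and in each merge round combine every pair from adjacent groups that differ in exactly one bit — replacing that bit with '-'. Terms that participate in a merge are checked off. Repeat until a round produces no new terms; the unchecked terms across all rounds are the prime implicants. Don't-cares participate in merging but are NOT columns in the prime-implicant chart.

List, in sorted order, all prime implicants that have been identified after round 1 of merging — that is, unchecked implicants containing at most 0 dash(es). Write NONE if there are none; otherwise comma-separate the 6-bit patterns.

101100

[col 0] 000111*, 001000*, 001001*, 001011*, 001110*, 010000*, 010001*, 010010*, 010110*, 011001*, 011101*, 011110*, 100001*, 100111*, 101100, 110001*, 110100*, 110110*
[col 1] -00111, -10001, -10110, 0-1001, 0-1110, 0010-1, 00100-, 01-001, 01-110, 010-10, 0100-0, 01000-, 011-01, 1-0001, 1101-0
Prime implicants: -00111, -10001, -10110, 0-1001, 0-1110, 0010-1, 00100-, 01-001, 01-110, 010-10, 0100-0, 01000-, 011-01, 1-0001, 101100, 1101-0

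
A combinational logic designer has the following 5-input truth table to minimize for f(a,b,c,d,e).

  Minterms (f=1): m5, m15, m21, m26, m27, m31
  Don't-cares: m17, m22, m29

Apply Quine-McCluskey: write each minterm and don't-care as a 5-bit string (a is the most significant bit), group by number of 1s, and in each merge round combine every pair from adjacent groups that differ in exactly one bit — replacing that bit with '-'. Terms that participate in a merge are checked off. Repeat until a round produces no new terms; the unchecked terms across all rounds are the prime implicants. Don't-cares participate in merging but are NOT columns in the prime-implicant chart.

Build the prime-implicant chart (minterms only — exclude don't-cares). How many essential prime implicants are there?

[col 0] 00101*, 01111*, 10001*, 10101*, 10110, 11010*, 11011*, 11101*, 11111*
[col 1] -0101, -1111, 1-101, 10-01, 11-11, 1101-, 111-1
Prime implicants: -0101, -1111, 1-101, 10-01, 10110, 11-11, 1101-, 111-1
PI chart (minterm → PIs covering it):
  5 | -0101  (sole → essential)
  15 | -1111  (sole → essential)
  21 | -0101,1-101,10-01
  26 | 1101-  (sole → essential)
  27 | 11-11,1101-
  31 | -1111,11-11,111-1
Essential prime implicants: -0101, -1111, 1101-

3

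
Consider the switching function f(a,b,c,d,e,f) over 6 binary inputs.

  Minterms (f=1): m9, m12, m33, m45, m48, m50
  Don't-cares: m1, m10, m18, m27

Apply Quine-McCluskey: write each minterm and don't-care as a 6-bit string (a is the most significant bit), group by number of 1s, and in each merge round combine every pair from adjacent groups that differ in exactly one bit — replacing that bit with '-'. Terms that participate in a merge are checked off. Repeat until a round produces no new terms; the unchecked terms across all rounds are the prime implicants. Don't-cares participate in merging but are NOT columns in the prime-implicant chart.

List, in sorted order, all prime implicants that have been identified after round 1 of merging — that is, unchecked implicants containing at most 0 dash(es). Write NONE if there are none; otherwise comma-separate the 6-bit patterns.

001010, 001100, 011011, 101101

size-2^0 implicants → 000001(✓)  001001(✓)  001010  001100  010010(✓)  011011  100001(✓)  101101  110000(✓)  110010(✓)
size-2^1 implicants → -00001  -10010  00-001  1100-0
Unchecked terms (primes): -00001, -10010, 00-001, 001010, 001100, 011011, 101101, 1100-0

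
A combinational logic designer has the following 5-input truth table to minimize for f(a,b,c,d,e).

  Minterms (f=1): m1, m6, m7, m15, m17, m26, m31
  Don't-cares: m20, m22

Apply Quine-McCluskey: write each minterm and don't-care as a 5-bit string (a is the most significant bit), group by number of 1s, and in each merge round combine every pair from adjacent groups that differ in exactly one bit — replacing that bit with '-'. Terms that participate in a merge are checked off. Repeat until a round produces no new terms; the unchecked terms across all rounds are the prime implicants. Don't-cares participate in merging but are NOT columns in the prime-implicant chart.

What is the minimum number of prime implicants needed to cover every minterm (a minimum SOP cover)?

[col 0] 00001*, 00110*, 00111*, 01111*, 10001*, 10100*, 10110*, 11010, 11111*
[col 1] -0001, -0110, -1111, 0-111, 0011-, 101-0
Prime implicants: -0001, -0110, -1111, 0-111, 0011-, 101-0, 11010
PI chart (minterm → PIs covering it):
  1 | -0001  (sole → essential)
  6 | -0110,0011-
  7 | 0-111,0011-
  15 | -1111,0-111
  17 | -0001  (sole → essential)
  26 | 11010  (sole → essential)
  31 | -1111  (sole → essential)
Essential prime implicants: -0001, -1111, 11010
Petrick residual → 0011-
Minimum SOP uses 4 PIs: b'c'd'e + bcde + a'b'cd + abc'de'

4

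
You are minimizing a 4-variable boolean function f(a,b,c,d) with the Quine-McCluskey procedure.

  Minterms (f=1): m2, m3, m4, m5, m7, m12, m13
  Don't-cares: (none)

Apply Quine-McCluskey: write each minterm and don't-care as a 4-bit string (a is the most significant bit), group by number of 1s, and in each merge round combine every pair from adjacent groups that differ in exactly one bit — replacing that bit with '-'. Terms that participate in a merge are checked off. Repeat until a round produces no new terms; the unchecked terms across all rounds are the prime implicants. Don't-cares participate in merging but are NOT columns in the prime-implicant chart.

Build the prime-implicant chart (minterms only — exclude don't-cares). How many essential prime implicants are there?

[col 0] 0010*, 0011*, 0100*, 0101*, 0111*, 1100*, 1101*
[col 1] -100*, -101*, 0-11, 001-, 01-1, 010-*, 110-*
[col 2] -10-
Prime implicants: -10-, 0-11, 001-, 01-1
PI chart (minterm → PIs covering it):
  2 | 001-  (sole → essential)
  3 | 0-11,001-
  4 | -10-  (sole → essential)
  5 | -10-,01-1
  7 | 0-11,01-1
  12 | -10-  (sole → essential)
  13 | -10-  (sole → essential)
Essential prime implicants: -10-, 001-

2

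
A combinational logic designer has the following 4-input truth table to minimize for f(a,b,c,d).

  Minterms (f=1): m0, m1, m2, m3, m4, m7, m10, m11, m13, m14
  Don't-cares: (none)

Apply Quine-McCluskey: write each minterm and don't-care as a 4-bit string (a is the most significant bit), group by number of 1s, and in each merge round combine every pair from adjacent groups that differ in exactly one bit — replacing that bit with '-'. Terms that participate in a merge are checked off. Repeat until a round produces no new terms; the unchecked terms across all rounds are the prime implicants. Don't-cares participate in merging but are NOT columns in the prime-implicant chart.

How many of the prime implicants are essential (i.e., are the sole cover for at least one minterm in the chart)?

Round 0: 0000✓ 0001✓ 0010✓ 0011✓ 0100✓ 0111✓ 1010✓ 1011✓ 1101 1110✓
Round 1: -010✓ -011✓ 0-00 0-11 00-0✓ 00-1✓ 000-✓ 001-✓ 1-10 101-✓
Round 2: -01- 00--
PIs = {-01-, 0-00, 0-11, 00--, 1-10, 1101}
Coverage chart:
  m0: 0-00,00--
  m1: 00-- ←essential
  m2: -01-,00--
  m3: -01-,0-11,00--
  m4: 0-00 ←essential
  m7: 0-11 ←essential
  m10: -01-,1-10
  m11: -01- ←essential
  m13: 1101 ←essential
  m14: 1-10 ←essential
Essential: -01-, 0-00, 0-11, 00--, 1-10, 1101

6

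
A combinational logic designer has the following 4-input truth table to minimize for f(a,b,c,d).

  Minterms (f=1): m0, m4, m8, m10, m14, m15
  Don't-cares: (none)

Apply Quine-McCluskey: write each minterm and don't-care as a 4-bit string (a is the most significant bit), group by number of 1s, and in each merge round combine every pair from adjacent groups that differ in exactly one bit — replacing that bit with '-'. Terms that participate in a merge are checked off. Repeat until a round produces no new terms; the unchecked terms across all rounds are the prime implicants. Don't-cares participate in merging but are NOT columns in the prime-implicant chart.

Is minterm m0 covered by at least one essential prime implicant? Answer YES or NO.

Round 0: 0000✓ 0100✓ 1000✓ 1010✓ 1110✓ 1111✓
Round 1: -000 0-00 1-10 10-0 111-
PIs = {-000, 0-00, 1-10, 10-0, 111-}
Coverage chart:
  m0: -000,0-00
  m4: 0-00 ←essential
  m8: -000,10-0
  m10: 1-10,10-0
  m14: 1-10,111-
  m15: 111- ←essential
Essential: 0-00, 111-

YES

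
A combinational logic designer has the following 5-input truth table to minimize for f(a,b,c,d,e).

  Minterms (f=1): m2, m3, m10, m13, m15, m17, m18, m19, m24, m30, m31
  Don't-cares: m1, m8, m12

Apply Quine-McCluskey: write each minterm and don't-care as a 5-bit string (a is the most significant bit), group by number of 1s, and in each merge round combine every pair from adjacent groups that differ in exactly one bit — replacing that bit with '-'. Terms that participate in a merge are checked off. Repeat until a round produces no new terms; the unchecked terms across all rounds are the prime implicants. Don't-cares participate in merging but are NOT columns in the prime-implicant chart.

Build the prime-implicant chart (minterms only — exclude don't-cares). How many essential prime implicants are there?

4

Round 0: 00001✓ 00010✓ 00011✓ 01000✓ 01010✓ 01100✓ 01101✓ 01111✓ 10001✓ 10010✓ 10011✓ 11000✓ 11110✓ 11111✓
Round 1: -0001✓ -0010✓ -0011✓ -1000 -1111 0-010 000-1✓ 0001-✓ 01-00 010-0 011-1 0110- 100-1✓ 1001-✓ 1111-
Round 2: -00-1 -001-
PIs = {-00-1, -001-, -1000, -1111, 0-010, 01-00, 010-0, 011-1, 0110-, 1111-}
Coverage chart:
  m2: -001-,0-010
  m3: -00-1,-001-
  m10: 0-010,010-0
  m13: 011-1,0110-
  m15: -1111,011-1
  m17: -00-1 ←essential
  m18: -001- ←essential
  m19: -00-1,-001-
  m24: -1000 ←essential
  m30: 1111- ←essential
  m31: -1111,1111-
Essential: -00-1, -001-, -1000, 1111-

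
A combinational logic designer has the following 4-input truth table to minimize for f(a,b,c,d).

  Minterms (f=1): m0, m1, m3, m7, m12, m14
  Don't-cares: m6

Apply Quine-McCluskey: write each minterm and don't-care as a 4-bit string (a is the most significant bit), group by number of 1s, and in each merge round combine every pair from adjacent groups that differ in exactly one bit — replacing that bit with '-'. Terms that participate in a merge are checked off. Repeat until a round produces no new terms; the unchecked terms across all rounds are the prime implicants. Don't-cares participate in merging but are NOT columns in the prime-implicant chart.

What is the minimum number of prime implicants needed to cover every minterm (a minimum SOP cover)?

size-2^0 implicants → 0000(✓)  0001(✓)  0011(✓)  0110(✓)  0111(✓)  1100(✓)  1110(✓)
size-2^1 implicants → -110  0-11  00-1  000-  011-  11-0
Unchecked terms (primes): -110, 0-11, 00-1, 000-, 011-, 11-0
Minterm coverage:
  m0 ⊆ 000- [E]
  m1 ⊆ 00-1,000-
  m3 ⊆ 0-11,00-1
  m7 ⊆ 0-11,011-
  m12 ⊆ 11-0 [E]
  m14 ⊆ -110,11-0
E = {000-, 11-0}
Petrick residual → 0-11
Cover = a'cd + a'b'c' + abd'  |cover|=3

3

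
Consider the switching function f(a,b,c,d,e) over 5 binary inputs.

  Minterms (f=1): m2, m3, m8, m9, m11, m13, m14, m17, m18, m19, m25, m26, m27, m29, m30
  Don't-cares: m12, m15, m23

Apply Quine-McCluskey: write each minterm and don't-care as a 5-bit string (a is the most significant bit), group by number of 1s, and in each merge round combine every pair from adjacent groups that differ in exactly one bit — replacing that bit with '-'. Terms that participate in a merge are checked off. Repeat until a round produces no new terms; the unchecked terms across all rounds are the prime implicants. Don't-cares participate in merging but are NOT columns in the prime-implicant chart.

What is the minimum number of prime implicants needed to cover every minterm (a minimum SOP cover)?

7

Round 0: 00010✓ 00011✓ 01000✓ 01001✓ 01011✓ 01100✓ 01101✓ 01110✓ 01111✓ 10001✓ 10010✓ 10011✓ 10111✓ 11001✓ 11010✓ 11011✓ 11101✓ 11110✓
Round 1: -0010✓ -0011✓ -1001✓ -1011✓ -1101✓ -1110 0-011✓ 0001-✓ 01-00✓ 01-01✓ 01-11✓ 010-1✓ 0100-✓ 011-0✓ 011-1✓ 0110-✓ 0111-✓ 1-001✓ 1-010✓ 1-011✓ 10-11 100-1✓ 1001-✓ 11-01✓ 11-10 110-1✓ 1101-✓
Round 2: --011 -001- -1-01 -10-1 01--1 01-0- 011-- 1-0-1 1-01-
PIs = {--011, -001-, -1-01, -10-1, -1110, 01--1, 01-0-, 011--, 1-0-1, 1-01-, 10-11, 11-10}
Coverage chart:
  m2: -001- ←essential
  m3: --011,-001-
  m8: 01-0- ←essential
  m9: -1-01,-10-1,01--1,01-0-
  m11: --011,-10-1,01--1
  m13: -1-01,01--1,01-0-,011--
  m14: -1110,011--
  m17: 1-0-1 ←essential
  m18: -001-,1-01-
  m19: --011,-001-,1-0-1,1-01-,10-11
  m25: -1-01,-10-1,1-0-1
  m26: 1-01-,11-10
  m27: --011,-10-1,1-0-1,1-01-
  m29: -1-01 ←essential
  m30: -1110,11-10
Essential: -001-, -1-01, 01-0-, 1-0-1
Petrick residual → --011, -1110, 1-01-
Min cover (7 terms): c'de + b'c'd + bd'e + bcde' + a'bd' + ac'e + ac'd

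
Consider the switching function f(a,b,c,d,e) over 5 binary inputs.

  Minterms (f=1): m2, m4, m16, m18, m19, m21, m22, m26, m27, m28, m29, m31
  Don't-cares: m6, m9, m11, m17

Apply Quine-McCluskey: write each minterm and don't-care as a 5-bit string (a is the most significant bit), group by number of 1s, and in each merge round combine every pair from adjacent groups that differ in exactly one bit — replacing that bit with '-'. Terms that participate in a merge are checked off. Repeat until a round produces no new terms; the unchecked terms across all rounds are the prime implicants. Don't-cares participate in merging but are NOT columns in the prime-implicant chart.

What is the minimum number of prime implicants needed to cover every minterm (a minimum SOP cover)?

Round 0: 00010✓ 00100✓ 00110✓ 01001✓ 01011✓ 10000✓ 10001✓ 10010✓ 10011✓ 10101✓ 10110✓ 11010✓ 11011✓ 11100✓ 11101✓ 11111✓
Round 1: -0010✓ -0110✓ -1011 00-10✓ 001-0 010-1 1-010✓ 1-011✓ 1-101 10-01 10-10✓ 100-0✓ 100-1✓ 1000-✓ 1001-✓ 11-11 1101-✓ 111-1 1110-
Round 2: -0-10 1-01- 100--
PIs = {-0-10, -1011, 001-0, 010-1, 1-01-, 1-101, 10-01, 100--, 11-11, 111-1, 1110-}
Coverage chart:
  m2: -0-10 ←essential
  m4: 001-0 ←essential
  m16: 100-- ←essential
  m18: -0-10,1-01-,100--
  m19: 1-01-,100--
  m21: 1-101,10-01
  m22: -0-10 ←essential
  m26: 1-01- ←essential
  m27: -1011,1-01-,11-11
  m28: 1110- ←essential
  m29: 1-101,111-1,1110-
  m31: 11-11,111-1
Essential: -0-10, 001-0, 1-01-, 100--, 1110-
Petrick residual → 1-101, 11-11
Min cover (7 terms): b'de' + a'b'ce' + ac'd + acd'e + ab'c' + abde + abcd'

7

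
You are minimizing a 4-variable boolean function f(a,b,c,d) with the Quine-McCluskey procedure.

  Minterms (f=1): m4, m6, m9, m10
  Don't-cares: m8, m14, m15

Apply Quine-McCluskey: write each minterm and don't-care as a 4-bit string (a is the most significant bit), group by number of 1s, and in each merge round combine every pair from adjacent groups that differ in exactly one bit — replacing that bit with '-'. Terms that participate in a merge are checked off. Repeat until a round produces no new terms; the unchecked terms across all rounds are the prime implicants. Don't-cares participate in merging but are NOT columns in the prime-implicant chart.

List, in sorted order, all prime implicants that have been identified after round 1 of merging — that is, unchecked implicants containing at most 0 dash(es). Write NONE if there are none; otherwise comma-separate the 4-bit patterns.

[col 0] 0100*, 0110*, 1000*, 1001*, 1010*, 1110*, 1111*
[col 1] -110, 01-0, 1-10, 10-0, 100-, 111-
Prime implicants: -110, 01-0, 1-10, 10-0, 100-, 111-

NONE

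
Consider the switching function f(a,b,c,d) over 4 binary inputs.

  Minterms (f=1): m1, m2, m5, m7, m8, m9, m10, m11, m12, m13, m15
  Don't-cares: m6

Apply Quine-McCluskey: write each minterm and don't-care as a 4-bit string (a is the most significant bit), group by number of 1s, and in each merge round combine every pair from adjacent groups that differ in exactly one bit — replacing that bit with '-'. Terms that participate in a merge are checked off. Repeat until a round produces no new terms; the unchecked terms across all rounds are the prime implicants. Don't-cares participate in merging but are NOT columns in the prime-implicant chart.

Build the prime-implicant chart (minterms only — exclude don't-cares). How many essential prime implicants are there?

size-2^0 implicants → 0001(✓)  0010(✓)  0101(✓)  0110(✓)  0111(✓)  1000(✓)  1001(✓)  1010(✓)  1011(✓)  1100(✓)  1101(✓)  1111(✓)
size-2^1 implicants → -001(✓)  -010  -101(✓)  -111(✓)  0-01(✓)  0-10  01-1(✓)  011-  1-00(✓)  1-01(✓)  1-11(✓)  10-0(✓)  10-1(✓)  100-(✓)  101-(✓)  11-1(✓)  110-(✓)
size-2^2 implicants → --01  -1-1  1--1  1-0-  10--
Unchecked terms (primes): --01, -010, -1-1, 0-10, 011-, 1--1, 1-0-, 10--
Minterm coverage:
  m1 ⊆ --01 [E]
  m2 ⊆ -010,0-10
  m5 ⊆ --01,-1-1
  m7 ⊆ -1-1,011-
  m8 ⊆ 1-0-,10--
  m9 ⊆ --01,1--1,1-0-,10--
  m10 ⊆ -010,10--
  m11 ⊆ 1--1,10--
  m12 ⊆ 1-0- [E]
  m13 ⊆ --01,-1-1,1--1,1-0-
  m15 ⊆ -1-1,1--1
E = {--01, 1-0-}

2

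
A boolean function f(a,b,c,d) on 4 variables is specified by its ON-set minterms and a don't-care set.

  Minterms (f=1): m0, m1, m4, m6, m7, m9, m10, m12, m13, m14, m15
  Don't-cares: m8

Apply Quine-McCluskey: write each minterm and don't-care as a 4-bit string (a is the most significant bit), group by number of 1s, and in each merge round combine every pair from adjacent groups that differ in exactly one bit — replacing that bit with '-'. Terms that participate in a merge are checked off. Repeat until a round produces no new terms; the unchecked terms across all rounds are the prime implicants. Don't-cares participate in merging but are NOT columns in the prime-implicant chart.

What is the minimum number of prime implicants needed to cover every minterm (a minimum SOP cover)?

5

[col 0] 0000*, 0001*, 0100*, 0110*, 0111*, 1000*, 1001*, 1010*, 1100*, 1101*, 1110*, 1111*
[col 1] -000*, -001*, -100*, -110*, -111*, 0-00*, 000-*, 01-0*, 011-*, 1-00*, 1-01*, 1-10*, 10-0*, 100-*, 11-0*, 11-1*, 110-*, 111-*
[col 2] --00, -00-, -1-0, -11-, 1--0, 1-0-, 11--
Prime implicants: --00, -00-, -1-0, -11-, 1--0, 1-0-, 11--
PI chart (minterm → PIs covering it):
  0 | --00,-00-
  1 | -00-  (sole → essential)
  4 | --00,-1-0
  6 | -1-0,-11-
  7 | -11-  (sole → essential)
  9 | -00-,1-0-
  10 | 1--0  (sole → essential)
  12 | --00,-1-0,1--0,1-0-,11--
  13 | 1-0-,11--
  14 | -1-0,-11-,1--0,11--
  15 | -11-,11--
Essential prime implicants: -00-, -11-, 1--0
Petrick residual → --00, 1-0-
Minimum SOP uses 5 PIs: c'd' + b'c' + bc + ad' + ac'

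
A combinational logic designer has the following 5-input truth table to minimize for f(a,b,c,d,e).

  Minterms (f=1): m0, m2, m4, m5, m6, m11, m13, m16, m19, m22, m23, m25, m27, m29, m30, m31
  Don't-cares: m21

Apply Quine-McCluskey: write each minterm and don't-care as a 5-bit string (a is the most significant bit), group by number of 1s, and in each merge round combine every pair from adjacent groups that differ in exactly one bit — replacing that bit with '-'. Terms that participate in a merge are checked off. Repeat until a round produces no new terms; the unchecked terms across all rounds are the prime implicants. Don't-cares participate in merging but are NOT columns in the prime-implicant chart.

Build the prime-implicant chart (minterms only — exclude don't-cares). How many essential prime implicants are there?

size-2^0 implicants → 00000(✓)  00010(✓)  00100(✓)  00101(✓)  00110(✓)  01011(✓)  01101(✓)  10000(✓)  10011(✓)  10101(✓)  10110(✓)  10111(✓)  11001(✓)  11011(✓)  11101(✓)  11110(✓)  11111(✓)
size-2^1 implicants → -0000  -0101(✓)  -0110  -1011  -1101(✓)  0-101(✓)  00-00(✓)  00-10(✓)  000-0(✓)  001-0(✓)  0010-  1-011(✓)  1-101(✓)  1-110(✓)  1-111(✓)  10-11(✓)  101-1(✓)  1011-(✓)  11-01(✓)  11-11(✓)  110-1(✓)  111-1(✓)  1111-(✓)
size-2^2 implicants → --101  00--0  1--11  1-1-1  1-11-  11--1
Unchecked terms (primes): --101, -0000, -0110, -1011, 00--0, 0010-, 1--11, 1-1-1, 1-11-, 11--1
Minterm coverage:
  m0 ⊆ -0000,00--0
  m2 ⊆ 00--0 [E]
  m4 ⊆ 00--0,0010-
  m5 ⊆ --101,0010-
  m6 ⊆ -0110,00--0
  m11 ⊆ -1011 [E]
  m13 ⊆ --101 [E]
  m16 ⊆ -0000 [E]
  m19 ⊆ 1--11 [E]
  m22 ⊆ -0110,1-11-
  m23 ⊆ 1--11,1-1-1,1-11-
  m25 ⊆ 11--1 [E]
  m27 ⊆ -1011,1--11,11--1
  m29 ⊆ --101,1-1-1,11--1
  m30 ⊆ 1-11- [E]
  m31 ⊆ 1--11,1-1-1,1-11-,11--1
E = {--101, -0000, -1011, 00--0, 1--11, 1-11-, 11--1}

7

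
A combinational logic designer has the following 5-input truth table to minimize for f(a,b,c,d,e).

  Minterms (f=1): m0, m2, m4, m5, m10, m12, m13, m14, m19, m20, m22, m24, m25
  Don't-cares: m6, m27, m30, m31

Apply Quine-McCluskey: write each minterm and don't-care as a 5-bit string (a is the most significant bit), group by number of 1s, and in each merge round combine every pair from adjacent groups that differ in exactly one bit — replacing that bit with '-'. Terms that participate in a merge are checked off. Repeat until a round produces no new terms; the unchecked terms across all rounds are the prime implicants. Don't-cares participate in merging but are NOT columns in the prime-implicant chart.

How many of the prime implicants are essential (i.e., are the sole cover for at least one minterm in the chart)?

[col 0] 00000*, 00010*, 00100*, 00101*, 00110*, 01010*, 01100*, 01101*, 01110*, 10011*, 10100*, 10110*, 11000*, 11001*, 11011*, 11110*, 11111*
[col 1] -0100*, -0110*, -1110*, 0-010*, 0-100*, 0-101*, 0-110*, 00-00*, 00-10*, 000-0*, 001-0*, 0010-*, 01-10*, 011-0*, 0110-*, 1-011, 1-110*, 101-0*, 11-11, 110-1, 1100-, 1111-
[col 2] --110, -01-0, 0--10, 0-1-0, 0-10-, 00--0
Prime implicants: --110, -01-0, 0--10, 0-1-0, 0-10-, 00--0, 1-011, 11-11, 110-1, 1100-, 1111-
PI chart (minterm → PIs covering it):
  0 | 00--0  (sole → essential)
  2 | 0--10,00--0
  4 | -01-0,0-1-0,0-10-,00--0
  5 | 0-10-  (sole → essential)
  10 | 0--10  (sole → essential)
  12 | 0-1-0,0-10-
  13 | 0-10-  (sole → essential)
  14 | --110,0--10,0-1-0
  19 | 1-011  (sole → essential)
  20 | -01-0  (sole → essential)
  22 | --110,-01-0
  24 | 1100-  (sole → essential)
  25 | 110-1,1100-
Essential prime implicants: -01-0, 0--10, 0-10-, 00--0, 1-011, 1100-

6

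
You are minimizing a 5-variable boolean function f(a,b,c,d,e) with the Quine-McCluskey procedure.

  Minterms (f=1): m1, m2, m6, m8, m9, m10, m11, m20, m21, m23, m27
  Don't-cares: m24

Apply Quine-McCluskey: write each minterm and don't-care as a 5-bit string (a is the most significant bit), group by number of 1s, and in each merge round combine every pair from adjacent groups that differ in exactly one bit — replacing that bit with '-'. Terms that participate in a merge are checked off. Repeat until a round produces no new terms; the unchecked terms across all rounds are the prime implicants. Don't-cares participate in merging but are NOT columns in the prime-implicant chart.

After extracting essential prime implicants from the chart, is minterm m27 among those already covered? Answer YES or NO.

YES

Round 0: 00001✓ 00010✓ 00110✓ 01000✓ 01001✓ 01010✓ 01011✓ 10100✓ 10101✓ 10111✓ 11000✓ 11011✓
Round 1: -1000 -1011 0-001 0-010 00-10 010-0✓ 010-1✓ 0100-✓ 0101-✓ 101-1 1010-
Round 2: 010--
PIs = {-1000, -1011, 0-001, 0-010, 00-10, 010--, 101-1, 1010-}
Coverage chart:
  m1: 0-001 ←essential
  m2: 0-010,00-10
  m6: 00-10 ←essential
  m8: -1000,010--
  m9: 0-001,010--
  m10: 0-010,010--
  m11: -1011,010--
  m20: 1010- ←essential
  m21: 101-1,1010-
  m23: 101-1 ←essential
  m27: -1011 ←essential
Essential: -1011, 0-001, 00-10, 101-1, 1010-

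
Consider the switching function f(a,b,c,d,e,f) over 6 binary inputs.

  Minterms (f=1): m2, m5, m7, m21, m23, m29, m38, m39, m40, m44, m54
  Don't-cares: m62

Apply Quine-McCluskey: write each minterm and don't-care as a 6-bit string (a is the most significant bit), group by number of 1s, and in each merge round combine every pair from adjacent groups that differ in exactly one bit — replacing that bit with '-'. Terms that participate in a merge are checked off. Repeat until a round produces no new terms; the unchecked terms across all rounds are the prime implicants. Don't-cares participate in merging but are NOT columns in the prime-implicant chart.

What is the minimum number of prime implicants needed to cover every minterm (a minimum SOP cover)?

[col 0] 000010, 000101*, 000111*, 010101*, 010111*, 011101*, 100110*, 100111*, 101000*, 101100*, 110110*, 111110*
[col 1] -00111, 0-0101*, 0-0111*, 0001-1*, 01-101, 0101-1*, 1-0110, 10011-, 101-00, 11-110
[col 2] 0-01-1
Prime implicants: -00111, 0-01-1, 000010, 01-101, 1-0110, 10011-, 101-00, 11-110
PI chart (minterm → PIs covering it):
  2 | 000010  (sole → essential)
  5 | 0-01-1  (sole → essential)
  7 | -00111,0-01-1
  21 | 0-01-1,01-101
  23 | 0-01-1  (sole → essential)
  29 | 01-101  (sole → essential)
  38 | 1-0110,10011-
  39 | -00111,10011-
  40 | 101-00  (sole → essential)
  44 | 101-00  (sole → essential)
  54 | 1-0110,11-110
Essential prime implicants: 0-01-1, 000010, 01-101, 101-00
Petrick residual → -00111, 1-0110
Minimum SOP uses 6 PIs: b'c'def + a'c'df + a'b'c'd'ef' + a'bde'f + ac'def' + ab'ce'f'

6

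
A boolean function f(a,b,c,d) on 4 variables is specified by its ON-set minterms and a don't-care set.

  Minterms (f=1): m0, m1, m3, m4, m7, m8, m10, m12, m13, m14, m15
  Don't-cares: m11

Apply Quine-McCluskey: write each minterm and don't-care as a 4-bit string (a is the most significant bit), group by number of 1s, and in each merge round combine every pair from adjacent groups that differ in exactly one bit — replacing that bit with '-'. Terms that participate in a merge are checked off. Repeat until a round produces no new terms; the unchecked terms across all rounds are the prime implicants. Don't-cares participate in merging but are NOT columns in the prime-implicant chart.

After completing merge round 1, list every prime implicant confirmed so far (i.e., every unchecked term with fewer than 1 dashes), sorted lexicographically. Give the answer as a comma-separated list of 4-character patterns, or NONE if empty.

size-2^0 implicants → 0000(✓)  0001(✓)  0011(✓)  0100(✓)  0111(✓)  1000(✓)  1010(✓)  1011(✓)  1100(✓)  1101(✓)  1110(✓)  1111(✓)
size-2^1 implicants → -000(✓)  -011(✓)  -100(✓)  -111(✓)  0-00(✓)  0-11(✓)  00-1  000-  1-00(✓)  1-10(✓)  1-11(✓)  10-0(✓)  101-(✓)  11-0(✓)  11-1(✓)  110-(✓)  111-(✓)
size-2^2 implicants → --00  --11  1--0  1-1-  11--
Unchecked terms (primes): --00, --11, 00-1, 000-, 1--0, 1-1-, 11--

NONE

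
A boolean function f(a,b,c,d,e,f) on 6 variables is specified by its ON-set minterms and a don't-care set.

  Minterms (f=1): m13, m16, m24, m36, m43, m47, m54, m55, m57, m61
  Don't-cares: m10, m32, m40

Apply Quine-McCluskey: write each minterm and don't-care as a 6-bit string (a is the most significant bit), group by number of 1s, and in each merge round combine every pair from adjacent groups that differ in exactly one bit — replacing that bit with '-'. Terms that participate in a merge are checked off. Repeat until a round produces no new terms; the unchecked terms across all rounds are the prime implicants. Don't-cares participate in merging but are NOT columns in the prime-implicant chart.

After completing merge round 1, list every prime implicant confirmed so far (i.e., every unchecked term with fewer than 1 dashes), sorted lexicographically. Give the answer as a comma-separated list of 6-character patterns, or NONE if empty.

[col 0] 001010, 001101, 010000*, 011000*, 100000*, 100100*, 101000*, 101011*, 101111*, 110110*, 110111*, 111001*, 111101*
[col 1] 01-000, 10-000, 100-00, 101-11, 11011-, 111-01
Prime implicants: 001010, 001101, 01-000, 10-000, 100-00, 101-11, 11011-, 111-01

001010, 001101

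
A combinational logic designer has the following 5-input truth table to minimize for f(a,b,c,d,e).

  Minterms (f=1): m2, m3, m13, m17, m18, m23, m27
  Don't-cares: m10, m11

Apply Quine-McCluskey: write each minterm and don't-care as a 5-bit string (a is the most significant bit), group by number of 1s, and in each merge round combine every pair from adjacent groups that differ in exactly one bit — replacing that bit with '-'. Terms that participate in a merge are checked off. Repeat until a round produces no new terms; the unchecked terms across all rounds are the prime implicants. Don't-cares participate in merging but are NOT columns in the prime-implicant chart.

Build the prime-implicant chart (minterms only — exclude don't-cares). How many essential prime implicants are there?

6

[col 0] 00010*, 00011*, 01010*, 01011*, 01101, 10001, 10010*, 10111, 11011*
[col 1] -0010, -1011, 0-010*, 0-011*, 0001-*, 0101-*
[col 2] 0-01-
Prime implicants: -0010, -1011, 0-01-, 01101, 10001, 10111
PI chart (minterm → PIs covering it):
  2 | -0010,0-01-
  3 | 0-01-  (sole → essential)
  13 | 01101  (sole → essential)
  17 | 10001  (sole → essential)
  18 | -0010  (sole → essential)
  23 | 10111  (sole → essential)
  27 | -1011  (sole → essential)
Essential prime implicants: -0010, -1011, 0-01-, 01101, 10001, 10111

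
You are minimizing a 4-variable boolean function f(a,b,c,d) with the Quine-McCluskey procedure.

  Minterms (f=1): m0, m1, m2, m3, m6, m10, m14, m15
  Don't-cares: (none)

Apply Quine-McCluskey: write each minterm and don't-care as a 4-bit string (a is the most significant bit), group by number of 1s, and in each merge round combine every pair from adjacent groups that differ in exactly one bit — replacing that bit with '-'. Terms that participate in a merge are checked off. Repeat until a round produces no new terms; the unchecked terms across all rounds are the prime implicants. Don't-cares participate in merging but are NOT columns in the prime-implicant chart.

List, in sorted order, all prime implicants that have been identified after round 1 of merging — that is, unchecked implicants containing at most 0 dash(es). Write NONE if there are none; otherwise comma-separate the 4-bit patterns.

[col 0] 0000*, 0001*, 0010*, 0011*, 0110*, 1010*, 1110*, 1111*
[col 1] -010*, -110*, 0-10*, 00-0*, 00-1*, 000-*, 001-*, 1-10*, 111-
[col 2] --10, 00--
Prime implicants: --10, 00--, 111-

NONE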